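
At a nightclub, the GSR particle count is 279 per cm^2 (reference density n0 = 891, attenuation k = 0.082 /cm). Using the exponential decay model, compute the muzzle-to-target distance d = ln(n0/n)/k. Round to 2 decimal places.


GSR distance calculation:
n0/n = 891 / 279 = 3.193548
ln(n0/n) = 1.161133
d = 1.161133 / 0.082 = 14.16 cm

14.16


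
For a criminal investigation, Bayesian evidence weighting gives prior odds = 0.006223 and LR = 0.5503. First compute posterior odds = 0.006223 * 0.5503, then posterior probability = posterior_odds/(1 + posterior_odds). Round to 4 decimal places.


Bayesian evidence evaluation:
Posterior odds = prior_odds * LR = 0.006223 * 0.5503 = 0.003424517
Posterior probability = posterior_odds / (1 + posterior_odds)
= 0.003424517 / (1 + 0.003424517)
= 0.003424517 / 1.003424517
= 0.0034

0.0034


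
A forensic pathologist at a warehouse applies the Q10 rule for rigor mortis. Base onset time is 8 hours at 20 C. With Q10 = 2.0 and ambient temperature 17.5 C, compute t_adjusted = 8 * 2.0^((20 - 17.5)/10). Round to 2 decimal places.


Rigor mortis time adjustment:
Exponent = (T_ref - T_actual) / 10 = (20 - 17.5) / 10 = 0.25
Q10 factor = 2.0^0.25 = 1.18921
t_adjusted = 8 * 1.18921 = 9.51 hours

9.51


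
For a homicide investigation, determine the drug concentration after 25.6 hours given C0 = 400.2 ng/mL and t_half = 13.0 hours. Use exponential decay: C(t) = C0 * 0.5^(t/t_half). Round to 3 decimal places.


Drug concentration decay:
Number of half-lives = t / t_half = 25.6 / 13.0 = 1.969231
Decay factor = 0.5^1.969231 = 0.25538913
C(t) = 400.2 * 0.25538913 = 102.207 ng/mL

102.207


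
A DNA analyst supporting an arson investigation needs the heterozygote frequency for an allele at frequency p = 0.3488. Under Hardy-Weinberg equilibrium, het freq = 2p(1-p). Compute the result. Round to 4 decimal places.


Hardy-Weinberg heterozygote frequency:
q = 1 - p = 1 - 0.3488 = 0.6512
2pq = 2 * 0.3488 * 0.6512 = 0.4543

0.4543


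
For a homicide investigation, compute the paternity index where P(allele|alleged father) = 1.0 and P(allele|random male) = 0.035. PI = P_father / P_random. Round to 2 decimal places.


Paternity Index calculation:
PI = P(allele|father) / P(allele|random)
PI = 1.0 / 0.035
PI = 28.57

28.57


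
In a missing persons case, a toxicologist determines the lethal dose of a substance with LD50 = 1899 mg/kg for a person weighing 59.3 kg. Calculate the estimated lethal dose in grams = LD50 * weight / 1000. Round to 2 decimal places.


Lethal dose calculation:
Lethal dose = LD50 * body_weight / 1000
= 1899 * 59.3 / 1000
= 112610.7 / 1000
= 112.61 g

112.61


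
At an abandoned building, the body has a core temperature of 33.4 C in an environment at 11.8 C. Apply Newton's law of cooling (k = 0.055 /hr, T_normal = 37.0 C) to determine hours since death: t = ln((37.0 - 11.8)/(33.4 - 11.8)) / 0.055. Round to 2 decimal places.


Using Newton's law of cooling:
t = ln((T_normal - T_ambient) / (T_body - T_ambient)) / k
T_normal - T_ambient = 25.2
T_body - T_ambient = 21.6
Ratio = 1.166667
ln(ratio) = 0.154151
t = 0.154151 / 0.055 = 2.80 hours

2.80


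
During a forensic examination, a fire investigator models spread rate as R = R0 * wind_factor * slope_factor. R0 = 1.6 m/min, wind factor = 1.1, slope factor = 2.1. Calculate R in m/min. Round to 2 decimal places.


Fire spread rate calculation:
R = R0 * wind_factor * slope_factor
= 1.6 * 1.1 * 2.1
= 1.76 * 2.1
= 3.70 m/min

3.70


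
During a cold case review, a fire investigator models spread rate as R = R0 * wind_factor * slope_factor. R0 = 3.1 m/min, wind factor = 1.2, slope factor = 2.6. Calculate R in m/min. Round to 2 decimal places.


Fire spread rate calculation:
R = R0 * wind_factor * slope_factor
= 3.1 * 1.2 * 2.6
= 3.72 * 2.6
= 9.67 m/min

9.67


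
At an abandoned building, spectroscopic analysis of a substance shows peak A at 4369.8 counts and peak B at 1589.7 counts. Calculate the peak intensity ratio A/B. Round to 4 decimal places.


Spectral peak ratio:
Peak A = 4369.8 counts
Peak B = 1589.7 counts
Ratio = 4369.8 / 1589.7 = 2.7488

2.7488


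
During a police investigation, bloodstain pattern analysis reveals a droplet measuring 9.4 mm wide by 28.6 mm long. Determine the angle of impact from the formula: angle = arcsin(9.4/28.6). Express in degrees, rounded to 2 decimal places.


Blood spatter impact angle calculation:
width / length = 9.4 / 28.6 = 0.328671
angle = arcsin(0.328671)
angle = 19.19 degrees

19.19


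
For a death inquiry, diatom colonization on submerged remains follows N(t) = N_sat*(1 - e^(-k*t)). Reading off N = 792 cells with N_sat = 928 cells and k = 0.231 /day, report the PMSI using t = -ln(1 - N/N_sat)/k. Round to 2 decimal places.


PMSI from diatom colonization curve:
N / N_sat = 792 / 928 = 0.853448
1 - N/N_sat = 0.146552
ln(1 - N/N_sat) = -1.920375
t = -ln(1 - N/N_sat) / k = -(-1.920375) / 0.231 = 8.31 days

8.31


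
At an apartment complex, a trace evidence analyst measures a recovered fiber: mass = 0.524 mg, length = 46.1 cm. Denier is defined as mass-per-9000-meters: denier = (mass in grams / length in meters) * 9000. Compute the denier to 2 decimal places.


Denier calculation:
Mass in grams = 0.524 mg / 1000 = 0.000524 g
Length in meters = 46.1 cm / 100 = 0.461 m
Linear density = mass / length = 0.000524 / 0.461 = 0.00113666 g/m
Denier = (g/m) * 9000 = 0.00113666 * 9000 = 10.23

10.23


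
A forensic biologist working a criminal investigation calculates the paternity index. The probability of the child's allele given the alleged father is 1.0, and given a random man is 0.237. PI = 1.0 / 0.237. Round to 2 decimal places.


Paternity Index calculation:
PI = P(allele|father) / P(allele|random)
PI = 1.0 / 0.237
PI = 4.22

4.22


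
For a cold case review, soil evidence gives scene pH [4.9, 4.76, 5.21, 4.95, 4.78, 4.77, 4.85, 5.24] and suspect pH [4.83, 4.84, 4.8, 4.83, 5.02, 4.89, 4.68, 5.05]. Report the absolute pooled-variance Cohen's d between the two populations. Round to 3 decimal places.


Pooled-variance Cohen's d for soil pH comparison:
Scene mean = 39.46 / 8 = 4.9325
Suspect mean = 38.94 / 8 = 4.8675
Scene sample variance s_s^2 = 0.037021
Suspect sample variance s_c^2 = 0.014336
Pooled variance = ((n_s-1)*s_s^2 + (n_c-1)*s_c^2) / (n_s + n_c - 2) = 0.025679
Pooled SD = sqrt(0.025679) = 0.160247
Mean difference = 0.065
|d| = |0.065| / 0.160247 = 0.406

0.406


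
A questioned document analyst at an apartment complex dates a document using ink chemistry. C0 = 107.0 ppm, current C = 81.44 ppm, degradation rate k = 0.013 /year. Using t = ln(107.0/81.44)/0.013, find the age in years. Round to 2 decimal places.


Document age estimation:
C0/C = 107.0 / 81.44 = 1.313851
ln(C0/C) = 0.272963
t = 0.272963 / 0.013 = 21.00 years

21.00


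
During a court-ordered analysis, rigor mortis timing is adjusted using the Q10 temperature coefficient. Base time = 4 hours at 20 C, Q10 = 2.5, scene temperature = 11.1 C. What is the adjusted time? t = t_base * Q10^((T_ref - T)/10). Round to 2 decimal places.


Rigor mortis time adjustment:
Exponent = (T_ref - T_actual) / 10 = (20 - 11.1) / 10 = 0.89
Q10 factor = 2.5^0.89 = 2.2603
t_adjusted = 4 * 2.2603 = 9.04 hours

9.04


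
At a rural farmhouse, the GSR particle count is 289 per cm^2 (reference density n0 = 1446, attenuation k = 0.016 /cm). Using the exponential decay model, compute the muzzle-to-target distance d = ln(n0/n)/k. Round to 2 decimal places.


GSR distance calculation:
n0/n = 1446 / 289 = 5.00346
ln(n0/n) = 1.61013
d = 1.61013 / 0.016 = 100.63 cm

100.63


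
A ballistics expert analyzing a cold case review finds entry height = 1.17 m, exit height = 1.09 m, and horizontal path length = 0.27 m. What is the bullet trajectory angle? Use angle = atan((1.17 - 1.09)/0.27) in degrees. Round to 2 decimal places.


Bullet trajectory angle:
Height difference = 1.17 - 1.09 = 0.08 m
angle = atan(0.08 / 0.27)
angle = atan(0.296296)
angle = 16.50 degrees

16.50


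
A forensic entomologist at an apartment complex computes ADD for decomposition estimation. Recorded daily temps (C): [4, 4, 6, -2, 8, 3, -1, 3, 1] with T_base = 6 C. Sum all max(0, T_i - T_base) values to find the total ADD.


Computing ADD day by day:
Day 1: max(0, 4 - 6) = 0
Day 2: max(0, 4 - 6) = 0
Day 3: max(0, 6 - 6) = 0
Day 4: max(0, -2 - 6) = 0
Day 5: max(0, 8 - 6) = 2
Day 6: max(0, 3 - 6) = 0
Day 7: max(0, -1 - 6) = 0
Day 8: max(0, 3 - 6) = 0
Day 9: max(0, 1 - 6) = 0
Total ADD = 2

2


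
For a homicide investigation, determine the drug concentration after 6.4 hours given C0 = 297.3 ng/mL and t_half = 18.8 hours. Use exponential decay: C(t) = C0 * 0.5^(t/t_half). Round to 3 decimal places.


Drug concentration decay:
Number of half-lives = t / t_half = 6.4 / 18.8 = 0.340426
Decay factor = 0.5^0.340426 = 0.78980806
C(t) = 297.3 * 0.78980806 = 234.810 ng/mL

234.810


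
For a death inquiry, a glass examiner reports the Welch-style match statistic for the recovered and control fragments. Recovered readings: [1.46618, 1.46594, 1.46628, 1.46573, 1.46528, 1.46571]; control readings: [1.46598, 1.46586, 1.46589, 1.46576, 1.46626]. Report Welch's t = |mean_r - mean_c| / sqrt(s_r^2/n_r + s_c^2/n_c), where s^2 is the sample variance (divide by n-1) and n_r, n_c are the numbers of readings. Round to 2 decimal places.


Welch's t-criterion for glass RI comparison:
Recovered mean = sum / n_r = 8.79512 / 6 = 1.4658533
Control mean = sum / n_c = 7.32975 / 5 = 1.46595
Recovered sample variance s_r^2 = 1.32147e-07
Control sample variance s_c^2 = 3.62e-08
Welch SE (unpooled) = sqrt(s_r^2/n_r + s_c^2/n_c) = sqrt(2.20244e-08 + 7.24e-09) = sqrt(2.92644e-08) = 0.000171068
|mean_r - mean_c| = 9.66667e-05
t = 9.66667e-05 / 0.000171068 = 0.57

0.57


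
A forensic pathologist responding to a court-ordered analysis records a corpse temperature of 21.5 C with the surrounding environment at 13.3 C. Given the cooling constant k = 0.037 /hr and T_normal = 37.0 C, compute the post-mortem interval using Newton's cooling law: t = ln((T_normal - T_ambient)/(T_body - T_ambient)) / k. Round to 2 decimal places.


Using Newton's law of cooling:
t = ln((T_normal - T_ambient) / (T_body - T_ambient)) / k
T_normal - T_ambient = 23.7
T_body - T_ambient = 8.2
Ratio = 2.890244
ln(ratio) = 1.061341
t = 1.061341 / 0.037 = 28.68 hours

28.68


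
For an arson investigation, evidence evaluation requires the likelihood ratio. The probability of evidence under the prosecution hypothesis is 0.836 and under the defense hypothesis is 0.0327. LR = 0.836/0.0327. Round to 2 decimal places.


Likelihood ratio calculation:
LR = P(E|Hp) / P(E|Hd)
LR = 0.836 / 0.0327
LR = 25.57

25.57


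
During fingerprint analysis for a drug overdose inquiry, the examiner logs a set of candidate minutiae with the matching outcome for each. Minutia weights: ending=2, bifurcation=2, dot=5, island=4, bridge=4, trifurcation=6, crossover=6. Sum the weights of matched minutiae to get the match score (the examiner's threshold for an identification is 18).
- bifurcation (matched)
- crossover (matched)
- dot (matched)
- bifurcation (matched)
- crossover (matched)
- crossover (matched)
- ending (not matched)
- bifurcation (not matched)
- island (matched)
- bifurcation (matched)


Weighted minutiae match score:
  bifurcation: matched, +2 (running total 2)
  crossover: matched, +6 (running total 8)
  dot: matched, +5 (running total 13)
  bifurcation: matched, +2 (running total 15)
  crossover: matched, +6 (running total 21)
  crossover: matched, +6 (running total 27)
  ending: not matched, +0
  bifurcation: not matched, +0
  island: matched, +4 (running total 31)
  bifurcation: matched, +2 (running total 33)
Total score = 33
Threshold = 18; verdict = identification

33


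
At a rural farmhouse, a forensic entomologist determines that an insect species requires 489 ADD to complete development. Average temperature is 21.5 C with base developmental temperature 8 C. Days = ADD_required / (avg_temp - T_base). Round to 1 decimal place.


Insect development time:
Effective temperature = avg_temp - T_base = 21.5 - 8 = 13.5 C
Days = ADD / effective_temp = 489 / 13.5 = 36.2 days

36.2


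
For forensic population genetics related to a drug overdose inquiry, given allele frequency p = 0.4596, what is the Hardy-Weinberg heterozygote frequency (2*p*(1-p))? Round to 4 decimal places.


Hardy-Weinberg heterozygote frequency:
q = 1 - p = 1 - 0.4596 = 0.5404
2pq = 2 * 0.4596 * 0.5404 = 0.4967

0.4967


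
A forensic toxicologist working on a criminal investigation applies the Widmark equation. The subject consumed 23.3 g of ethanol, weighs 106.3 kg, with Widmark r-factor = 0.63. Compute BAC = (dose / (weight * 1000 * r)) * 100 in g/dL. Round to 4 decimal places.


Applying the Widmark formula:
BAC = (dose_g / (body_wt * 1000 * r)) * 100
Denominator = 106.3 * 1000 * 0.63 = 66969
BAC = (23.3 / 66969) * 100
BAC = 0.0348 g/dL

0.0348


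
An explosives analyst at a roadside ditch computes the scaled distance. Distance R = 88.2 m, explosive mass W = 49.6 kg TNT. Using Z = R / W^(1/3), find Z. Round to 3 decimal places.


Scaled distance calculation:
W^(1/3) = 49.6^(1/3) = 3.674181
Z = R / W^(1/3) = 88.2 / 3.674181
Z = 24.005 m/kg^(1/3)

24.005


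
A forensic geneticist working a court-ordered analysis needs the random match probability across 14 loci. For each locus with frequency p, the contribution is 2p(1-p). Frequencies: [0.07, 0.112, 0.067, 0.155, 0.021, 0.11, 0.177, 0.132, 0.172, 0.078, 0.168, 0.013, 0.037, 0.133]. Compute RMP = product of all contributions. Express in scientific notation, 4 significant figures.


Computing RMP for 14 loci:
Locus 1: 2 * 0.07 * 0.93 = 0.1302
Locus 2: 2 * 0.112 * 0.888 = 0.198912
Locus 3: 2 * 0.067 * 0.933 = 0.125022
Locus 4: 2 * 0.155 * 0.845 = 0.26195
Locus 5: 2 * 0.021 * 0.979 = 0.041118
Locus 6: 2 * 0.11 * 0.89 = 0.1958
Locus 7: 2 * 0.177 * 0.823 = 0.291342
Locus 8: 2 * 0.132 * 0.868 = 0.229152
Locus 9: 2 * 0.172 * 0.828 = 0.284832
Locus 10: 2 * 0.078 * 0.922 = 0.143832
Locus 11: 2 * 0.168 * 0.832 = 0.279552
Locus 12: 2 * 0.013 * 0.987 = 0.025662
Locus 13: 2 * 0.037 * 0.963 = 0.071262
Locus 14: 2 * 0.133 * 0.867 = 0.230622
RMP = 2.202e-12

2.202e-12


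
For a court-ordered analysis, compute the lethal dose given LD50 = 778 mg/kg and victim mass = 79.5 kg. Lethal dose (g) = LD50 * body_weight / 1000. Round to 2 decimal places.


Lethal dose calculation:
Lethal dose = LD50 * body_weight / 1000
= 778 * 79.5 / 1000
= 61851 / 1000
= 61.85 g

61.85


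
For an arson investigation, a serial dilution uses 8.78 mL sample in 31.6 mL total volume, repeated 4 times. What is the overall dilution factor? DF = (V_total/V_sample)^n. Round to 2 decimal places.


Dilution factor calculation:
Single dilution = V_total / V_sample = 31.6 / 8.78 ≈ 3.599089
Number of dilutions = 4
Total DF = (31.6 / 8.78)^4 (full precision, rounded at the end) = 167.79

167.79


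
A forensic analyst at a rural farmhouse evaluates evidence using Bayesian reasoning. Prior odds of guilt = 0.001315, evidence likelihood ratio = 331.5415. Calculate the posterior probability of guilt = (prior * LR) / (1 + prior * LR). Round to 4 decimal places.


Bayesian evidence evaluation:
Posterior odds = prior_odds * LR = 0.001315 * 331.5415 = 0.4359771
Posterior probability = posterior_odds / (1 + posterior_odds)
= 0.4359771 / (1 + 0.4359771)
= 0.4359771 / 1.4359771
= 0.3036

0.3036


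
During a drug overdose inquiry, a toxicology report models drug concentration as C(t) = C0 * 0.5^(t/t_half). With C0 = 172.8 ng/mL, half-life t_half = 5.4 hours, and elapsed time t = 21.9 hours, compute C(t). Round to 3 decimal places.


Drug concentration decay:
Number of half-lives = t / t_half = 21.9 / 5.4 = 4.055556
Decay factor = 0.5^4.055556 = 0.06013897
C(t) = 172.8 * 0.06013897 = 10.392 ng/mL

10.392


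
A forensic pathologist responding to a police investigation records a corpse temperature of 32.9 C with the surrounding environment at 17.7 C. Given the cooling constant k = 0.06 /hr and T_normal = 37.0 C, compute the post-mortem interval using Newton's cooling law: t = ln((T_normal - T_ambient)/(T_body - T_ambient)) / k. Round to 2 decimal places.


Using Newton's law of cooling:
t = ln((T_normal - T_ambient) / (T_body - T_ambient)) / k
T_normal - T_ambient = 19.3
T_body - T_ambient = 15.2
Ratio = 1.269737
ln(ratio) = 0.23881
t = 0.23881 / 0.06 = 3.98 hours

3.98


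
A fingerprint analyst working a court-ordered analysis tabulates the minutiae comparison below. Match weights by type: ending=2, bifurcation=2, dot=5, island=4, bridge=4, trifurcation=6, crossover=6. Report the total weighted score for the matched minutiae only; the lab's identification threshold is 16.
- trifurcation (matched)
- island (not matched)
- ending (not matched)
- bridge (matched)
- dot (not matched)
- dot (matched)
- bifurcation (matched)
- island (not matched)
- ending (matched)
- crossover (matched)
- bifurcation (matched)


Weighted minutiae match score:
  trifurcation: matched, +6 (running total 6)
  island: not matched, +0
  ending: not matched, +0
  bridge: matched, +4 (running total 10)
  dot: not matched, +0
  dot: matched, +5 (running total 15)
  bifurcation: matched, +2 (running total 17)
  island: not matched, +0
  ending: matched, +2 (running total 19)
  crossover: matched, +6 (running total 25)
  bifurcation: matched, +2 (running total 27)
Total score = 27
Threshold = 16; verdict = identification

27


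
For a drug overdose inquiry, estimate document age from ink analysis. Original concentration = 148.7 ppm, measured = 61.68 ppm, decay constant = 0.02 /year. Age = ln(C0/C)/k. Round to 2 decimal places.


Document age estimation:
C0/C = 148.7 / 61.68 = 2.41083
ln(C0/C) = 0.879971
t = 0.879971 / 0.02 = 44.00 years

44.00


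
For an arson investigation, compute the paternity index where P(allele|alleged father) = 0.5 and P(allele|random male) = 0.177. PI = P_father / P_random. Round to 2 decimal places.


Paternity Index calculation:
PI = P(allele|father) / P(allele|random)
PI = 0.5 / 0.177
PI = 2.82

2.82


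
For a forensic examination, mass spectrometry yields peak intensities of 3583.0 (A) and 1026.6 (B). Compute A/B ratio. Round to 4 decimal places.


Spectral peak ratio:
Peak A = 3583.0 counts
Peak B = 1026.6 counts
Ratio = 3583.0 / 1026.6 = 3.4902

3.4902


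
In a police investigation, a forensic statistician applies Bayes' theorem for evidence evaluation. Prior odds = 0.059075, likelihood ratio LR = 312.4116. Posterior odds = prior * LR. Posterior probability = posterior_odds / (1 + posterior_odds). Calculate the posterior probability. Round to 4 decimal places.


Bayesian evidence evaluation:
Posterior odds = prior_odds * LR = 0.059075 * 312.4116 = 18.45572
Posterior probability = posterior_odds / (1 + posterior_odds)
= 18.45572 / (1 + 18.45572)
= 18.45572 / 19.45572
= 0.9486

0.9486


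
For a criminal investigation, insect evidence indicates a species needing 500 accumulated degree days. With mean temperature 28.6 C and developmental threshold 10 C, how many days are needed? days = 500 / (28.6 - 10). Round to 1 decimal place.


Insect development time:
Effective temperature = avg_temp - T_base = 28.6 - 10 = 18.6 C
Days = ADD / effective_temp = 500 / 18.6 = 26.9 days

26.9


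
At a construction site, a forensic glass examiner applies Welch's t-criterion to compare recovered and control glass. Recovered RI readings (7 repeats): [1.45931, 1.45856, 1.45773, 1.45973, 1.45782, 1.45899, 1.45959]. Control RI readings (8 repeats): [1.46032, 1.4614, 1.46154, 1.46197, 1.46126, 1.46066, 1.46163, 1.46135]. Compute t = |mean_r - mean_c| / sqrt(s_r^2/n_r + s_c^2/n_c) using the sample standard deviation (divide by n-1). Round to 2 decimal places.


Welch's t-criterion for glass RI comparison:
Recovered mean = sum / n_r = 10.21173 / 7 = 1.4588186
Control mean = sum / n_c = 11.69013 / 8 = 1.4612662
Recovered sample variance s_r^2 = 6.57614e-07
Control sample variance s_c^2 = 2.84341e-07
Welch SE (unpooled) = sqrt(s_r^2/n_r + s_c^2/n_c) = sqrt(9.39449e-08 + 3.55426e-08) = sqrt(1.29488e-07) = 0.000359844
|mean_r - mean_c| = 0.00244768
t = 0.00244768 / 0.000359844 = 6.80

6.80


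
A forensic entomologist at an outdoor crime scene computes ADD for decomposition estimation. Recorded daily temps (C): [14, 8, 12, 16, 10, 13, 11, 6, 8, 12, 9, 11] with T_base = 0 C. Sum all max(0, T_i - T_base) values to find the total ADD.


Computing ADD day by day:
Day 1: max(0, 14 - 0) = 14
Day 2: max(0, 8 - 0) = 8
Day 3: max(0, 12 - 0) = 12
Day 4: max(0, 16 - 0) = 16
Day 5: max(0, 10 - 0) = 10
Day 6: max(0, 13 - 0) = 13
Day 7: max(0, 11 - 0) = 11
Day 8: max(0, 6 - 0) = 6
Day 9: max(0, 8 - 0) = 8
Day 10: max(0, 12 - 0) = 12
Day 11: max(0, 9 - 0) = 9
Day 12: max(0, 11 - 0) = 11
Total ADD = 130

130


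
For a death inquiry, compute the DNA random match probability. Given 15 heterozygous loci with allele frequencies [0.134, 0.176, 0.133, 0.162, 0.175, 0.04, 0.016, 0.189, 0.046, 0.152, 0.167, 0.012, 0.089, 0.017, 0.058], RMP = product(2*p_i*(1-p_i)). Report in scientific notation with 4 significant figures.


Computing RMP for 15 loci:
Locus 1: 2 * 0.134 * 0.866 = 0.232088
Locus 2: 2 * 0.176 * 0.824 = 0.290048
Locus 3: 2 * 0.133 * 0.867 = 0.230622
Locus 4: 2 * 0.162 * 0.838 = 0.271512
Locus 5: 2 * 0.175 * 0.825 = 0.28875
Locus 6: 2 * 0.04 * 0.96 = 0.0768
Locus 7: 2 * 0.016 * 0.984 = 0.031488
Locus 8: 2 * 0.189 * 0.811 = 0.306558
Locus 9: 2 * 0.046 * 0.954 = 0.087768
Locus 10: 2 * 0.152 * 0.848 = 0.257792
Locus 11: 2 * 0.167 * 0.833 = 0.278222
Locus 12: 2 * 0.012 * 0.988 = 0.023712
Locus 13: 2 * 0.089 * 0.911 = 0.162158
Locus 14: 2 * 0.017 * 0.983 = 0.033422
Locus 15: 2 * 0.058 * 0.942 = 0.109272
RMP = 7.976e-14

7.976e-14


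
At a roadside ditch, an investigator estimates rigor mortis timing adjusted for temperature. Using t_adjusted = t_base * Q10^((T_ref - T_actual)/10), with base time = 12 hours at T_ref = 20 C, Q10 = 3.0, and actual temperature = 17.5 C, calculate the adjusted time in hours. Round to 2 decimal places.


Rigor mortis time adjustment:
Exponent = (T_ref - T_actual) / 10 = (20 - 17.5) / 10 = 0.25
Q10 factor = 3.0^0.25 = 1.31607
t_adjusted = 12 * 1.31607 = 15.79 hours

15.79


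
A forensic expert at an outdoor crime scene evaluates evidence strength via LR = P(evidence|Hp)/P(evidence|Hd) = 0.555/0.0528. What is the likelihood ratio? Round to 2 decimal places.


Likelihood ratio calculation:
LR = P(E|Hp) / P(E|Hd)
LR = 0.555 / 0.0528
LR = 10.51

10.51


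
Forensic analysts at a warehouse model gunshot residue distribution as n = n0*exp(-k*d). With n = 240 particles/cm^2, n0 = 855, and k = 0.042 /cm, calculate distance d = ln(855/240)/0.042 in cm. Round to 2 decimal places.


GSR distance calculation:
n0/n = 855 / 240 = 3.5625
ln(n0/n) = 1.270463
d = 1.270463 / 0.042 = 30.25 cm

30.25


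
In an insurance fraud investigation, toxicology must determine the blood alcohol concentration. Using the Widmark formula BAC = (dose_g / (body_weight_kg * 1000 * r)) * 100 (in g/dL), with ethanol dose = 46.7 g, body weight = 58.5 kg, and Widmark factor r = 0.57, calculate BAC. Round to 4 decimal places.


Applying the Widmark formula:
BAC = (dose_g / (body_wt * 1000 * r)) * 100
Denominator = 58.5 * 1000 * 0.57 = 33345
BAC = (46.7 / 33345) * 100
BAC = 0.1401 g/dL

0.1401


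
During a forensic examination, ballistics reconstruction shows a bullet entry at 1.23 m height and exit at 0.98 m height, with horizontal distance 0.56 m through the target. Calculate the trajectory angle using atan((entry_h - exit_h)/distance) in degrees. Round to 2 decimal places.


Bullet trajectory angle:
Height difference = 1.23 - 0.98 = 0.25 m
angle = atan(0.25 / 0.56)
angle = atan(0.446429)
angle = 24.06 degrees

24.06


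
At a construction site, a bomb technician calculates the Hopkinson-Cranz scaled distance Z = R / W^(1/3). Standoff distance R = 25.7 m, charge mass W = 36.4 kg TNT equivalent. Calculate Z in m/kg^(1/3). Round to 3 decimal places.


Scaled distance calculation:
W^(1/3) = 36.4^(1/3) = 3.314112
Z = R / W^(1/3) = 25.7 / 3.314112
Z = 7.755 m/kg^(1/3)

7.755


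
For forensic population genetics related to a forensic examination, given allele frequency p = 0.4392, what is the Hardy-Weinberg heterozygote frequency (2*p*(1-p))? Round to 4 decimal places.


Hardy-Weinberg heterozygote frequency:
q = 1 - p = 1 - 0.4392 = 0.5608
2pq = 2 * 0.4392 * 0.5608 = 0.4926

0.4926


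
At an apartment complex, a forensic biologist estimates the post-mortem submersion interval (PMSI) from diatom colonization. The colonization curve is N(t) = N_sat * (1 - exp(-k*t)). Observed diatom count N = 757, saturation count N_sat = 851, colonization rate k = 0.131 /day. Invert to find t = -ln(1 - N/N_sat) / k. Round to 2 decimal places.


PMSI from diatom colonization curve:
N / N_sat = 757 / 851 = 0.889542
1 - N/N_sat = 0.110458
ln(1 - N/N_sat) = -2.20312
t = -ln(1 - N/N_sat) / k = -(-2.20312) / 0.131 = 16.82 days

16.82


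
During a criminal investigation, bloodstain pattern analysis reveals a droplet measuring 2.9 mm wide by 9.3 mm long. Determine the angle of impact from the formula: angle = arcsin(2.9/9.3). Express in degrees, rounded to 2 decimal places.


Blood spatter impact angle calculation:
width / length = 2.9 / 9.3 = 0.311828
angle = arcsin(0.311828)
angle = 18.17 degrees

18.17


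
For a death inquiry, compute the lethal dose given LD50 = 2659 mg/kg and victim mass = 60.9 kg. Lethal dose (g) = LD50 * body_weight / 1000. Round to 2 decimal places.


Lethal dose calculation:
Lethal dose = LD50 * body_weight / 1000
= 2659 * 60.9 / 1000
= 161933.1 / 1000
= 161.93 g

161.93


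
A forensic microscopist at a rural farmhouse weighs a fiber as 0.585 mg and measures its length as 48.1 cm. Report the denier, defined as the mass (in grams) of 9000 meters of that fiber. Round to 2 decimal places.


Denier calculation:
Mass in grams = 0.585 mg / 1000 = 0.000585 g
Length in meters = 48.1 cm / 100 = 0.481 m
Linear density = mass / length = 0.000585 / 0.481 = 0.00121622 g/m
Denier = (g/m) * 9000 = 0.00121622 * 9000 = 10.95

10.95


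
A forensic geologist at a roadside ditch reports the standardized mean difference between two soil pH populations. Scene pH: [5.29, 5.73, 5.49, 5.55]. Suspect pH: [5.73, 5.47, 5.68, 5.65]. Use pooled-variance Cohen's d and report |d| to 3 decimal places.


Pooled-variance Cohen's d for soil pH comparison:
Scene mean = 22.06 / 4 = 5.515
Suspect mean = 22.53 / 4 = 5.6325
Scene sample variance s_s^2 = 0.0329
Suspect sample variance s_c^2 = 0.012825
Pooled variance = ((n_s-1)*s_s^2 + (n_c-1)*s_c^2) / (n_s + n_c - 2) = 0.022863
Pooled SD = sqrt(0.022863) = 0.151205
Mean difference = -0.1175
|d| = |-0.1175| / 0.151205 = 0.777

0.777


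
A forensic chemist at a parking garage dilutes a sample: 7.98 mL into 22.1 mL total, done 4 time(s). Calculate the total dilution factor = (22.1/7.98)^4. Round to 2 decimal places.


Dilution factor calculation:
Single dilution = V_total / V_sample = 22.1 / 7.98 ≈ 2.769424
Number of dilutions = 4
Total DF = (22.1 / 7.98)^4 (full precision, rounded at the end) = 58.82

58.82


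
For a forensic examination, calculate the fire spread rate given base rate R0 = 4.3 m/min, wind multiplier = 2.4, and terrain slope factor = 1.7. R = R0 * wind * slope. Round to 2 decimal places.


Fire spread rate calculation:
R = R0 * wind_factor * slope_factor
= 4.3 * 2.4 * 1.7
= 10.32 * 1.7
= 17.54 m/min

17.54


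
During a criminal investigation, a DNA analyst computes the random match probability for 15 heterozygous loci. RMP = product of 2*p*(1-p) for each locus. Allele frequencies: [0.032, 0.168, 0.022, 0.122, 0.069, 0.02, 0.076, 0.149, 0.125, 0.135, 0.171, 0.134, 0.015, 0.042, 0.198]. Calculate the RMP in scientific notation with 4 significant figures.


Computing RMP for 15 loci:
Locus 1: 2 * 0.032 * 0.968 = 0.061952
Locus 2: 2 * 0.168 * 0.832 = 0.279552
Locus 3: 2 * 0.022 * 0.978 = 0.043032
Locus 4: 2 * 0.122 * 0.878 = 0.214232
Locus 5: 2 * 0.069 * 0.931 = 0.128478
Locus 6: 2 * 0.02 * 0.98 = 0.0392
Locus 7: 2 * 0.076 * 0.924 = 0.140448
Locus 8: 2 * 0.149 * 0.851 = 0.253598
Locus 9: 2 * 0.125 * 0.875 = 0.21875
Locus 10: 2 * 0.135 * 0.865 = 0.23355
Locus 11: 2 * 0.171 * 0.829 = 0.283518
Locus 12: 2 * 0.134 * 0.866 = 0.232088
Locus 13: 2 * 0.015 * 0.985 = 0.02955
Locus 14: 2 * 0.042 * 0.958 = 0.080472
Locus 15: 2 * 0.198 * 0.802 = 0.317592
RMP = 7.271e-14

7.271e-14


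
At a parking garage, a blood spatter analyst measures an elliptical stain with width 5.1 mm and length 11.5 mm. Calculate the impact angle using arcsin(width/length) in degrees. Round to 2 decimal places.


Blood spatter impact angle calculation:
width / length = 5.1 / 11.5 = 0.443478
angle = arcsin(0.443478)
angle = 26.33 degrees

26.33


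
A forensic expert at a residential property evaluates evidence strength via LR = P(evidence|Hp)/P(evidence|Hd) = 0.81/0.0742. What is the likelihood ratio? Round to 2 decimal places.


Likelihood ratio calculation:
LR = P(E|Hp) / P(E|Hd)
LR = 0.81 / 0.0742
LR = 10.92

10.92


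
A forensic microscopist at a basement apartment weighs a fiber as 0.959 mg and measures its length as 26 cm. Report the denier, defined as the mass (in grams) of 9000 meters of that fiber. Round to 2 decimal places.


Denier calculation:
Mass in grams = 0.959 mg / 1000 = 0.000959 g
Length in meters = 26 cm / 100 = 0.26 m
Linear density = mass / length = 0.000959 / 0.26 = 0.00368846 g/m
Denier = (g/m) * 9000 = 0.00368846 * 9000 = 33.20

33.20


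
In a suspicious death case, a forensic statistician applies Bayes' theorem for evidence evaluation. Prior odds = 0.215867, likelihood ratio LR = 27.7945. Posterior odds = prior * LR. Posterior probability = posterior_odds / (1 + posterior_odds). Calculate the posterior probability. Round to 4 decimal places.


Bayesian evidence evaluation:
Posterior odds = prior_odds * LR = 0.215867 * 27.7945 = 5.999915
Posterior probability = posterior_odds / (1 + posterior_odds)
= 5.999915 / (1 + 5.999915)
= 5.999915 / 6.999915
= 0.8571

0.8571


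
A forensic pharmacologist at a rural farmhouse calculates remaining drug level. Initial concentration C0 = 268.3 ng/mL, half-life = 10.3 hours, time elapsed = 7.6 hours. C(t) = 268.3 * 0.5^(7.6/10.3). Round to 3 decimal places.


Drug concentration decay:
Number of half-lives = t / t_half = 7.6 / 10.3 = 0.737864
Decay factor = 0.5^0.737864 = 0.59962648
C(t) = 268.3 * 0.59962648 = 160.880 ng/mL

160.880


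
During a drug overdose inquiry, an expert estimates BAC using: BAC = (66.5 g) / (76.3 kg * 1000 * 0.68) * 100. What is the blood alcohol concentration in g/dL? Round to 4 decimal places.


Applying the Widmark formula:
BAC = (dose_g / (body_wt * 1000 * r)) * 100
Denominator = 76.3 * 1000 * 0.68 = 51884
BAC = (66.5 / 51884) * 100
BAC = 0.1282 g/dL

0.1282


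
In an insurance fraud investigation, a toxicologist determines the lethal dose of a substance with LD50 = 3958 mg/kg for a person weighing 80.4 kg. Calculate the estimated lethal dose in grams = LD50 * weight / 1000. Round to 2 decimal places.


Lethal dose calculation:
Lethal dose = LD50 * body_weight / 1000
= 3958 * 80.4 / 1000
= 318223.2 / 1000
= 318.22 g

318.22


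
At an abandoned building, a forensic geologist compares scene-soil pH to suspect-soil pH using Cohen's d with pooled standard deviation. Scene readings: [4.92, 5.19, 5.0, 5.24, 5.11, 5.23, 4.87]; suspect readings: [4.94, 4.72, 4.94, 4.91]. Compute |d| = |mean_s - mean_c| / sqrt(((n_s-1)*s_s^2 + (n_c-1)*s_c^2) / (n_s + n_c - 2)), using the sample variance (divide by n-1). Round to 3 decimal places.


Pooled-variance Cohen's d for soil pH comparison:
Scene mean = 35.56 / 7 = 5.08
Suspect mean = 19.51 / 4 = 4.8775
Scene sample variance s_s^2 = 0.022867
Suspect sample variance s_c^2 = 0.011225
Pooled variance = ((n_s-1)*s_s^2 + (n_c-1)*s_c^2) / (n_s + n_c - 2) = 0.018986
Pooled SD = sqrt(0.018986) = 0.13779
Mean difference = 0.2025
|d| = |0.2025| / 0.13779 = 1.470

1.470


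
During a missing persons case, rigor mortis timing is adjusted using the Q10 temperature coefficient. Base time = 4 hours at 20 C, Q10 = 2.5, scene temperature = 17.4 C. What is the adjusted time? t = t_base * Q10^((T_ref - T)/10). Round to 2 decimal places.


Rigor mortis time adjustment:
Exponent = (T_ref - T_actual) / 10 = (20 - 17.4) / 10 = 0.26
Q10 factor = 2.5^0.26 = 1.26901
t_adjusted = 4 * 1.26901 = 5.08 hours

5.08


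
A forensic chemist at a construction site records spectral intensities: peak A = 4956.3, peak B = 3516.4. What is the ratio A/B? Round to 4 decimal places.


Spectral peak ratio:
Peak A = 4956.3 counts
Peak B = 3516.4 counts
Ratio = 4956.3 / 3516.4 = 1.4095

1.4095


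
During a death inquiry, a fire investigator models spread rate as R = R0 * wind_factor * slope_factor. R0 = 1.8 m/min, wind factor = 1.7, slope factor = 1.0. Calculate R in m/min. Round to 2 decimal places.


Fire spread rate calculation:
R = R0 * wind_factor * slope_factor
= 1.8 * 1.7 * 1.0
= 3.06 * 1.0
= 3.06 m/min

3.06


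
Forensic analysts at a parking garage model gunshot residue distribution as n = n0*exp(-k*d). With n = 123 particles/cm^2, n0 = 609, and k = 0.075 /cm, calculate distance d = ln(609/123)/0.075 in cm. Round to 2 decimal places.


GSR distance calculation:
n0/n = 609 / 123 = 4.95122
ln(n0/n) = 1.599634
d = 1.599634 / 0.075 = 21.33 cm

21.33


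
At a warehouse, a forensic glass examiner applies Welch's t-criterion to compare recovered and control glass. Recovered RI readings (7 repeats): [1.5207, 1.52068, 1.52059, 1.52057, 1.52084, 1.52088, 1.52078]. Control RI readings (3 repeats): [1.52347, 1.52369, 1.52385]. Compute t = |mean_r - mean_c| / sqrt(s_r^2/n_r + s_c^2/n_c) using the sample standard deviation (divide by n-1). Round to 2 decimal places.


Welch's t-criterion for glass RI comparison:
Recovered mean = sum / n_r = 10.64504 / 7 = 1.52072
Control mean = sum / n_c = 4.57101 / 3 = 1.52367
Recovered sample variance s_r^2 = 1.41667e-08
Control sample variance s_c^2 = 3.64e-08
Welch SE (unpooled) = sqrt(s_r^2/n_r + s_c^2/n_c) = sqrt(2.02381e-09 + 1.21333e-08) = sqrt(1.41571e-08) = 0.000118984
|mean_r - mean_c| = 0.00295
t = 0.00295 / 0.000118984 = 24.79

24.79


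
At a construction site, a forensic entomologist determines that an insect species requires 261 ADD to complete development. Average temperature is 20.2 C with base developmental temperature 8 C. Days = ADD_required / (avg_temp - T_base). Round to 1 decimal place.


Insect development time:
Effective temperature = avg_temp - T_base = 20.2 - 8 = 12.2 C
Days = ADD / effective_temp = 261 / 12.2 = 21.4 days

21.4


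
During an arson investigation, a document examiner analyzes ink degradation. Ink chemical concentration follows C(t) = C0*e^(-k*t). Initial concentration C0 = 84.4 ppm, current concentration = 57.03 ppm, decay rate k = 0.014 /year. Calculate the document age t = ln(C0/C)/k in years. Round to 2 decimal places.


Document age estimation:
C0/C = 84.4 / 57.03 = 1.479923
ln(C0/C) = 0.39199
t = 0.39199 / 0.014 = 28.00 years

28.00


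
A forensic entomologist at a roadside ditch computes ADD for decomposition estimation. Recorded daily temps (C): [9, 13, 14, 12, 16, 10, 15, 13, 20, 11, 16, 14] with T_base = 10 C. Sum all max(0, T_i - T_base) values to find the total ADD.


Computing ADD day by day:
Day 1: max(0, 9 - 10) = 0
Day 2: max(0, 13 - 10) = 3
Day 3: max(0, 14 - 10) = 4
Day 4: max(0, 12 - 10) = 2
Day 5: max(0, 16 - 10) = 6
Day 6: max(0, 10 - 10) = 0
Day 7: max(0, 15 - 10) = 5
Day 8: max(0, 13 - 10) = 3
Day 9: max(0, 20 - 10) = 10
Day 10: max(0, 11 - 10) = 1
Day 11: max(0, 16 - 10) = 6
Day 12: max(0, 14 - 10) = 4
Total ADD = 44

44


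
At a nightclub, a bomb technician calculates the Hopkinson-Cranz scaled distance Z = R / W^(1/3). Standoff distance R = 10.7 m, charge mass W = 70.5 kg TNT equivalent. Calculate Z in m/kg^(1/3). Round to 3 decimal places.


Scaled distance calculation:
W^(1/3) = 70.5^(1/3) = 4.131075
Z = R / W^(1/3) = 10.7 / 4.131075
Z = 2.590 m/kg^(1/3)

2.590


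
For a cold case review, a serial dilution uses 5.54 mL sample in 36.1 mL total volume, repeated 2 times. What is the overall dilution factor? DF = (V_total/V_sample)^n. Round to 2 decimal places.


Dilution factor calculation:
Single dilution = V_total / V_sample = 36.1 / 5.54 ≈ 6.516245
Number of dilutions = 2
Total DF = (36.1 / 5.54)^2 (full precision, rounded at the end) = 42.46

42.46


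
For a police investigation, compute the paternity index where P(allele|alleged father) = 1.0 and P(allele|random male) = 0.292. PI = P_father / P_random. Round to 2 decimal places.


Paternity Index calculation:
PI = P(allele|father) / P(allele|random)
PI = 1.0 / 0.292
PI = 3.42

3.42


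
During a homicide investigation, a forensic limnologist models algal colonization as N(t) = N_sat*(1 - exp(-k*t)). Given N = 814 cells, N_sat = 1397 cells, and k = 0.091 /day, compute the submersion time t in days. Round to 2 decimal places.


PMSI from diatom colonization curve:
N / N_sat = 814 / 1397 = 0.582677
1 - N/N_sat = 0.417323
ln(1 - N/N_sat) = -0.873895
t = -ln(1 - N/N_sat) / k = -(-0.873895) / 0.091 = 9.60 days

9.60


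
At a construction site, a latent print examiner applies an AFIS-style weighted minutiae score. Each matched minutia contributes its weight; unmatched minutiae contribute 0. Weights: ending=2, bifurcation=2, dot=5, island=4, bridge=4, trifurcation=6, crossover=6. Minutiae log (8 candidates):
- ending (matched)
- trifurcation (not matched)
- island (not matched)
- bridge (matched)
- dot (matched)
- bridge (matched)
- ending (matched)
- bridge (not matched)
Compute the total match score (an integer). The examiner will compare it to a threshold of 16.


Weighted minutiae match score:
  ending: matched, +2 (running total 2)
  trifurcation: not matched, +0
  island: not matched, +0
  bridge: matched, +4 (running total 6)
  dot: matched, +5 (running total 11)
  bridge: matched, +4 (running total 15)
  ending: matched, +2 (running total 17)
  bridge: not matched, +0
Total score = 17
Threshold = 16; verdict = identification

17


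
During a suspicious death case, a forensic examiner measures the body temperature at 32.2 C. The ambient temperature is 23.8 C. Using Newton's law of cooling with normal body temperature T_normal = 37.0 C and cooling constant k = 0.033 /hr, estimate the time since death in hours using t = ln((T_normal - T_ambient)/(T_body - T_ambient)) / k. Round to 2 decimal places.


Using Newton's law of cooling:
t = ln((T_normal - T_ambient) / (T_body - T_ambient)) / k
T_normal - T_ambient = 13.2
T_body - T_ambient = 8.4
Ratio = 1.571429
ln(ratio) = 0.451985
t = 0.451985 / 0.033 = 13.70 hours

13.70


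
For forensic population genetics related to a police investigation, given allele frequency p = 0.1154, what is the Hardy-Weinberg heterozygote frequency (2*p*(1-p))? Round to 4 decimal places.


Hardy-Weinberg heterozygote frequency:
q = 1 - p = 1 - 0.1154 = 0.8846
2pq = 2 * 0.1154 * 0.8846 = 0.2042

0.2042


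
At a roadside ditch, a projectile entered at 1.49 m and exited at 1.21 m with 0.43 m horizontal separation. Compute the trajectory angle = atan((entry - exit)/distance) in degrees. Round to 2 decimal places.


Bullet trajectory angle:
Height difference = 1.49 - 1.21 = 0.28 m
angle = atan(0.28 / 0.43)
angle = atan(0.651163)
angle = 33.07 degrees

33.07


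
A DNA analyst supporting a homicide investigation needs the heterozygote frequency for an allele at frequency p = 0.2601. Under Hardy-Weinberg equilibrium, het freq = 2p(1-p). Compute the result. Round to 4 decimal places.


Hardy-Weinberg heterozygote frequency:
q = 1 - p = 1 - 0.2601 = 0.7399
2pq = 2 * 0.2601 * 0.7399 = 0.3849

0.3849


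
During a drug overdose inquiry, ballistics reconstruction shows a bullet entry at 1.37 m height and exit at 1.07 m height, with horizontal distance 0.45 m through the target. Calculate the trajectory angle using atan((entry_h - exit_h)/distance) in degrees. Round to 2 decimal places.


Bullet trajectory angle:
Height difference = 1.37 - 1.07 = 0.3 m
angle = atan(0.3 / 0.45)
angle = atan(0.666667)
angle = 33.69 degrees

33.69
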